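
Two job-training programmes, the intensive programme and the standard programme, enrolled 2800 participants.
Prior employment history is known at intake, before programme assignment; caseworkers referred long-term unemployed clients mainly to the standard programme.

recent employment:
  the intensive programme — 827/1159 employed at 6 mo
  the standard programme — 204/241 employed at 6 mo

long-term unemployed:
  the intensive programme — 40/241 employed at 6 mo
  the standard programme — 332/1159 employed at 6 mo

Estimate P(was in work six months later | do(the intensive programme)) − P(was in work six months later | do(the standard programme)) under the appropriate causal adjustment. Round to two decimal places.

The stratified and pooled comparisons disagree (the standard programme wins within each prior employment history; the intensive programme wins overall), so the answer turns on the causal role of prior employment history.
Here prior employment history is a common cause — it drives both which programme a case falls under and the outcome. The crude comparison mixes populations; the stratum-specific rates are the causally relevant ones.
Adjusting over the population distribution of prior employment history: 0.500·(0.714−0.846) + 0.500·(0.166−0.286) = -0.127.

-0.13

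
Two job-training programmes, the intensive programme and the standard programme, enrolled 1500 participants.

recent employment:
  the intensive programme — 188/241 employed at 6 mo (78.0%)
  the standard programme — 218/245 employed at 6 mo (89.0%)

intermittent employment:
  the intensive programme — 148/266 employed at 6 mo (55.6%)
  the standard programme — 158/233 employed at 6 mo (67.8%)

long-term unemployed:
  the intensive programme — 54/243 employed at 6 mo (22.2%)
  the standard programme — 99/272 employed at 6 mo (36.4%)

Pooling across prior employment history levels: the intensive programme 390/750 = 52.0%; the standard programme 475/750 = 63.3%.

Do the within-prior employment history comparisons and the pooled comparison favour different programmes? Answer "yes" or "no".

Within each prior employment history level (recent employment 78.0% vs 89.0%; intermittent employment 55.6% vs 67.8%; long-term unemployed 22.2% vs 36.4%), the standard programme has the higher rate every time. Pooled: 52.0% vs 63.3% — the standard programme has the higher rate overall. They agree.

no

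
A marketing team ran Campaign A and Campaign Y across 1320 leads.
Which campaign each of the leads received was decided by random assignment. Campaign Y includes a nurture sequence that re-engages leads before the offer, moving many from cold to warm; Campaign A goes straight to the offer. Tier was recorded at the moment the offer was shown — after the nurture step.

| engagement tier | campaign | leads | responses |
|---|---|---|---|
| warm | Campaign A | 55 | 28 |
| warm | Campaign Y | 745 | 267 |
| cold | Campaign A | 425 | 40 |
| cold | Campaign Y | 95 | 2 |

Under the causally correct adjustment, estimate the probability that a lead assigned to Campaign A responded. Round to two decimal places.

Within every engagement tier level Campaign A has the higher rate, yet pooled Campaign Y does — Simpson's reversal.
Engagement tier is recorded after the campaign and is itself shifted by it — it sits on the causal path from campaign to outcome. Conditioning on a mediator would strip out part of the effect we want; the pooled comparison gives the total causal effect.
So P(outcome | do(Campaign A)) is just the pooled rate for Campaign A: 68/480 = 0.142.

0.14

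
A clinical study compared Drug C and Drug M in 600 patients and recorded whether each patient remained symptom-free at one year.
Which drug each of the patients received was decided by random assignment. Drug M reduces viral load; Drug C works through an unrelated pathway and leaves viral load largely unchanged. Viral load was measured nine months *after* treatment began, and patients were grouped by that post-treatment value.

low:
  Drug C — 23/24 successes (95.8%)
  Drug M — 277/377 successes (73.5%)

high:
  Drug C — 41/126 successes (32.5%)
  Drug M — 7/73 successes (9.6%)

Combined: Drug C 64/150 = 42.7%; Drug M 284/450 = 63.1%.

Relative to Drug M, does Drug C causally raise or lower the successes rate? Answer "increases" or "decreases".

Within every viral load level Drug C has the higher rate, yet pooled Drug M does — Simpson's reversal.
Viral load here is a post-treatment variable shaped by the drug; conditioning on it would introduce bias rather than remove it. The overall comparison is the causal one.
Pooled: Drug C 42.7% vs Drug M 63.1%; Drug M is higher overall.

decreases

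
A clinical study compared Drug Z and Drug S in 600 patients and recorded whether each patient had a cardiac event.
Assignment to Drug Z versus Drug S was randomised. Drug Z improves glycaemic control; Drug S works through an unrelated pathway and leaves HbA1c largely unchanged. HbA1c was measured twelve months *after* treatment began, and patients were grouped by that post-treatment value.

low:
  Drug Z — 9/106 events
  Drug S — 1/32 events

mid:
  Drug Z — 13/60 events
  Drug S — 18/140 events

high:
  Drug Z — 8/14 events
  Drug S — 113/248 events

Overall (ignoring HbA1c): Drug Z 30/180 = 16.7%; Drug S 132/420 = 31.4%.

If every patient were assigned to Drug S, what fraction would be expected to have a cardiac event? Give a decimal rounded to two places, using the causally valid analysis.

0.31

Drug S is lower inside every HbA1c stratum but Drug Z is lower in aggregate. Whether to stratify depends on how HbA1c relates to the drug.
HbA1c is recorded after the drug and is itself shifted by it — it sits on the causal path from drug to outcome. Conditioning on a mediator would strip out part of the effect we want; the pooled comparison gives the total causal effect.
So P(outcome | do(Drug S)) is just the pooled rate for Drug S: 132/420 = 0.314.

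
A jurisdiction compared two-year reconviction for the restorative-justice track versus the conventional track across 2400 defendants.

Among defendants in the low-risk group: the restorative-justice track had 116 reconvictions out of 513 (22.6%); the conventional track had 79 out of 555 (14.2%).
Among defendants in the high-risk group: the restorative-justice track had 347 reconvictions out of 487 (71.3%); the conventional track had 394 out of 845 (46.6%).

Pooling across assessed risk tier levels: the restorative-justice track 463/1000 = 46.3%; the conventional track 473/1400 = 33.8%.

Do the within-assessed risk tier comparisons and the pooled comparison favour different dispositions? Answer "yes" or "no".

no

Within each assessed risk tier level (low-risk 22.6% vs 14.2%; high-risk 71.3% vs 46.6%), the conventional track has the lower rate every time. Pooled: 46.3% vs 33.8% — the conventional track has the lower rate overall. They agree.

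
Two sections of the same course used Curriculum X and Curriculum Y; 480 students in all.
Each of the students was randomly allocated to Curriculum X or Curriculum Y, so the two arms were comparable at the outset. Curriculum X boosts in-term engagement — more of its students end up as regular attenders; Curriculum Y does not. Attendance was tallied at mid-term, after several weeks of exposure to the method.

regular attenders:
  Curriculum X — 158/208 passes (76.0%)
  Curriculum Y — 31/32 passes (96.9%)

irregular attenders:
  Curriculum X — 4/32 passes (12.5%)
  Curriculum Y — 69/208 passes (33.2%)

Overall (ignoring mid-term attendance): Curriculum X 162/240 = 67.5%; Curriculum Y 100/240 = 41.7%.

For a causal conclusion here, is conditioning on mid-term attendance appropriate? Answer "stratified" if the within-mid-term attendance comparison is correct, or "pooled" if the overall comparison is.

Mid-term attendance here is a post-treatment variable shaped by the teaching method; conditioning on it would introduce bias rather than remove it. The overall comparison is the causal one.
Pooled: Curriculum X 67.5% vs Curriculum Y 41.7%; Curriculum X is higher overall.

pooled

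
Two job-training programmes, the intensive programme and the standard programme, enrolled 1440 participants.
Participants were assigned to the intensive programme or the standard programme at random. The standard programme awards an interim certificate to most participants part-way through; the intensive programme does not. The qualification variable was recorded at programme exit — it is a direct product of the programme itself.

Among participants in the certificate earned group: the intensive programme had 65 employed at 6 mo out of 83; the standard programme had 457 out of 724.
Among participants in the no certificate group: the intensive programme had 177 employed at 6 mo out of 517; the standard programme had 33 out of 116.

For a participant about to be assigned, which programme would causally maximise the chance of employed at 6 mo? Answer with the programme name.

the standard programme

Qualification attained during the programme lies on the pathway programme → qualification attained during the programme → outcome, so adjusting for it blocks the indirect effect. For the total causal effect of programme, use the unadjusted pooled rates.
Pooled: the intensive programme 40.3% vs the standard programme 58.3%; the standard programme is higher overall.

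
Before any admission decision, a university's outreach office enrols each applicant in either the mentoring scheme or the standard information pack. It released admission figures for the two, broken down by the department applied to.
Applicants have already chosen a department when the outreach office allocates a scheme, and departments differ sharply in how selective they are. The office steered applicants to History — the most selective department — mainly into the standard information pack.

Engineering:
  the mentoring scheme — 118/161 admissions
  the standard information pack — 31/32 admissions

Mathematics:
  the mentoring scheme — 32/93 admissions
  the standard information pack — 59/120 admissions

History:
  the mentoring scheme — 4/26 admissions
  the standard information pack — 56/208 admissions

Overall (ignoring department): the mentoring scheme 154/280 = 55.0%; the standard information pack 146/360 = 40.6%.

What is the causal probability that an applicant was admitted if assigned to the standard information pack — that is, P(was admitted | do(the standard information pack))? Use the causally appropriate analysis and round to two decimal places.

The imbalance in department arose from how applicants were allocated, not from anything the outreach scheme did; and department independently affects the outcome. The pooled gap is confounded — condition on department.
Standardising the standard information pack to the population department mix: 0.302·31/32 + 0.333·59/120 + 0.366·56/208 = 0.554.

0.55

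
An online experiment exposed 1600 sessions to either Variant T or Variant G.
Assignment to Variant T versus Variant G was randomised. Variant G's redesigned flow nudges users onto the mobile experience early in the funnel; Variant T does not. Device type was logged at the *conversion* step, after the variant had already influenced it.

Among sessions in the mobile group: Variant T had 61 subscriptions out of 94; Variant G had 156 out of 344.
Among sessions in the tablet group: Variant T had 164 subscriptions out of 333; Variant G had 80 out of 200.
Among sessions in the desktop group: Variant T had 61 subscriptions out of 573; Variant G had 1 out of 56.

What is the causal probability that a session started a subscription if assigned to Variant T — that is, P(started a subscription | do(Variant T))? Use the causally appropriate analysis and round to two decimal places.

Within every device type level Variant T has the higher rate, yet pooled Variant G does — Simpson's reversal.
Stratifying would compare variants among sessions the variants themselves sorted into device type groups — a form of selection on an intermediate. The unconditioned pooled rates give the total causal effect.
So P(outcome | do(Variant T)) is just the pooled rate for Variant T: 286/1000 = 0.286.

0.29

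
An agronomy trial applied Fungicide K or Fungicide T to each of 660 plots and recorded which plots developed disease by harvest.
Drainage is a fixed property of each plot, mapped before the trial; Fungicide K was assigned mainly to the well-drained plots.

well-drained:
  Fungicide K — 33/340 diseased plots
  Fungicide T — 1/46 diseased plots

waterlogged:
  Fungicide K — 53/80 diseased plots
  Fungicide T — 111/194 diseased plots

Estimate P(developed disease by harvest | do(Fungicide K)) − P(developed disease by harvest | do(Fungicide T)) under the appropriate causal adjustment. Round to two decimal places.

+0.08

Field drainage satisfies the back-door criterion: it is not a descendant of the fungicide, and it blocks the spurious path from fungicide to outcome. Adjusting for it (i.e., using the within-field drainage rates) gives the causal effect.
Adjusting over the population distribution of field drainage: 0.585·(0.097−0.022) + 0.415·(0.662−0.572) = +0.082.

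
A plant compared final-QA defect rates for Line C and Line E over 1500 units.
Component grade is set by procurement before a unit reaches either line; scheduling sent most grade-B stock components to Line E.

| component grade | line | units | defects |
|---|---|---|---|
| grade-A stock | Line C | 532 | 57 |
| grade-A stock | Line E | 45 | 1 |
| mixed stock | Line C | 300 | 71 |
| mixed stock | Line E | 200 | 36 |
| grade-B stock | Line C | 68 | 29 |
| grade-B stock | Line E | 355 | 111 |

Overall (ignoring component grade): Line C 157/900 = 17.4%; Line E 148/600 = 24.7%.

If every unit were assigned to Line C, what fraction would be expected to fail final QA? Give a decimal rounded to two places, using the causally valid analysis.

0.24

Nothing the line does changes component grade; the imbalance is an allocation artefact. With component grade also predicting the outcome, the pooled figure is confounded, and the within-stratum comparison is the causal one.
Standardising Line C to the population component grade mix: 0.385·57/532 + 0.333·71/300 + 0.282·29/68 = 0.240.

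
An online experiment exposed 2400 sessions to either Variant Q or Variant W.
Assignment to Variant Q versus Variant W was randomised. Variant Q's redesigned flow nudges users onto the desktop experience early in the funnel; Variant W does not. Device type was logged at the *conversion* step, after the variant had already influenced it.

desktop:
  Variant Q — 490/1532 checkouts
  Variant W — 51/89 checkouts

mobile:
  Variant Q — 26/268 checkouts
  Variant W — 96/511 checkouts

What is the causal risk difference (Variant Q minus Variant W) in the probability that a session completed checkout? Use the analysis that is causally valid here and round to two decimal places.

Device type is recorded after the variant and is itself shifted by it — it sits on the causal path from variant to outcome. Conditioning on a mediator would strip out part of the effect we want; the pooled comparison gives the total causal effect.
The causal difference is the pooled difference: 0.287 − 0.245 = +0.042.

+0.04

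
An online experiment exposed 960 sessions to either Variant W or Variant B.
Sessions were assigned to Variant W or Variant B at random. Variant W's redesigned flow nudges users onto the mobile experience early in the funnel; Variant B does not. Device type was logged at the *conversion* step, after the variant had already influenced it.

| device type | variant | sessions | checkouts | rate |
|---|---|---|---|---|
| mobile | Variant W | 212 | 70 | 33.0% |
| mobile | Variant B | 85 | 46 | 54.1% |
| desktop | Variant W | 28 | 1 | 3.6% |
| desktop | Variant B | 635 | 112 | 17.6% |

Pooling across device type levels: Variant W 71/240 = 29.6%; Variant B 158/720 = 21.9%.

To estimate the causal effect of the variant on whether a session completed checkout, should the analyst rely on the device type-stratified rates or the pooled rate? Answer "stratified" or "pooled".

The stratified and pooled comparisons disagree (Variant B wins within each device type; Variant W wins overall), so the answer turns on the causal role of device type.
Device type is recorded after the variant and is itself shifted by it — it sits on the causal path from variant to outcome. Conditioning on a mediator would strip out part of the effect we want; the pooled comparison gives the total causal effect.
Pooled: Variant W 29.6% vs Variant B 21.9%; Variant W is higher overall.

pooled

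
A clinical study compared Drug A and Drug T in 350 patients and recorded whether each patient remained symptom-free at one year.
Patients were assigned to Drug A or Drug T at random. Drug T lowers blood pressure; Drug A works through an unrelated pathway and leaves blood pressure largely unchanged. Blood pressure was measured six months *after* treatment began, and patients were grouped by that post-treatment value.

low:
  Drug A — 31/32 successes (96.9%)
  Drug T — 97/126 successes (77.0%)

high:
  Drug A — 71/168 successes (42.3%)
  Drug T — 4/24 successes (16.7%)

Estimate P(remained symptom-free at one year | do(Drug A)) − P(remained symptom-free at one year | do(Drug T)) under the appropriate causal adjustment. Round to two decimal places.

-0.16

Blood pressure is recorded after the drug and is itself shifted by it — it sits on the causal path from drug to outcome. Conditioning on a mediator would strip out part of the effect we want; the pooled comparison gives the total causal effect.
The causal difference is the pooled difference: 0.510 − 0.673 = -0.163.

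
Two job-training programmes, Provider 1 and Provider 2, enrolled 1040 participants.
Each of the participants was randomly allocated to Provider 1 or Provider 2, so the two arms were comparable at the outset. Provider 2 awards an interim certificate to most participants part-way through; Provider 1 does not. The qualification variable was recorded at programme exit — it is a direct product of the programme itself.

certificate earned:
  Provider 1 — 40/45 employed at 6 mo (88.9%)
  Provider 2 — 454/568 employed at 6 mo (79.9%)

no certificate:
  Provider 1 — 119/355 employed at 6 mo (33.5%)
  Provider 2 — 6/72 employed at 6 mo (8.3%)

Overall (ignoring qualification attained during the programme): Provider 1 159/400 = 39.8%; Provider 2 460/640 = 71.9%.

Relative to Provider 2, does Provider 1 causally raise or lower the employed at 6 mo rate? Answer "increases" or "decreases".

Qualification attained during the programme is downstream of the programme. One should not condition on a consequence of treatment, so the overall rates are the right comparison.
Pooled: Provider 1 39.8% vs Provider 2 71.9%; Provider 2 is higher overall.

decreases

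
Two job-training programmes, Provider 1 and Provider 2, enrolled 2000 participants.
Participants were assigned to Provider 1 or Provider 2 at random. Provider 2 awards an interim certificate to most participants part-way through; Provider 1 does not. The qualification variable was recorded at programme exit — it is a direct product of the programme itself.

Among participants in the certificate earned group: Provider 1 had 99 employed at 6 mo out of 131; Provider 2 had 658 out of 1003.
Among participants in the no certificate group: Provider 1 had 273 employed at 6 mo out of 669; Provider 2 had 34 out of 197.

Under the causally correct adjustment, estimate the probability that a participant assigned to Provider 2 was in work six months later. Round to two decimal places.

Because the programme influences qualification attained during the programme, qualification attained during the programme is a post-treatment mediator, not a confounder. Stratifying on it would bias the estimate; the causal effect is the crude pooled difference.
So P(outcome | do(Provider 2)) is just the pooled rate for Provider 2: 692/1200 = 0.577.

0.58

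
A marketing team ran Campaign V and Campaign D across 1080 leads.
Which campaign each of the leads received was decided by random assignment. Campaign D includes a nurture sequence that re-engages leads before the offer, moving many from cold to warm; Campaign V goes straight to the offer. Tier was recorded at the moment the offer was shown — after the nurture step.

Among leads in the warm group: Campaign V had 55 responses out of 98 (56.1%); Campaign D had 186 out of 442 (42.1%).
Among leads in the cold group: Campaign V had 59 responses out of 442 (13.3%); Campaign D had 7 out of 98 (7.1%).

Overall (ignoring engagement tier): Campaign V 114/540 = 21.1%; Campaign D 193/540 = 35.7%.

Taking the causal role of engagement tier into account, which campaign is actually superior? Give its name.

Campaign D

Stratifying would compare campaigns among leads the campaigns themselves sorted into engagement tier groups — a form of selection on an intermediate. The unconditioned pooled rates give the total causal effect.
Pooled: Campaign V 21.1% vs Campaign D 35.7%; Campaign D is higher overall.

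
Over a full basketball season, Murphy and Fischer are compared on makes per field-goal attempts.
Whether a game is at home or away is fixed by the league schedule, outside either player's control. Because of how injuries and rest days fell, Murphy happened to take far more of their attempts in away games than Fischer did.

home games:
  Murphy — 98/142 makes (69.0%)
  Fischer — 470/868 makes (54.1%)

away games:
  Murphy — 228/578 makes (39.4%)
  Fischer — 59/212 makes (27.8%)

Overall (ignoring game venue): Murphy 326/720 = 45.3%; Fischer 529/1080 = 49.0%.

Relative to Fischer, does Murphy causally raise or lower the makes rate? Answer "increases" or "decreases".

increases

The imbalance in game venue arose from how field-goal attempts were allocated, not from anything the player did; and game venue independently affects the outcome. The pooled gap is confounded — condition on game venue.
Within each level — home games: 69.0% vs 54.1%; away games: 39.4% vs 27.8% — Murphy is higher every time.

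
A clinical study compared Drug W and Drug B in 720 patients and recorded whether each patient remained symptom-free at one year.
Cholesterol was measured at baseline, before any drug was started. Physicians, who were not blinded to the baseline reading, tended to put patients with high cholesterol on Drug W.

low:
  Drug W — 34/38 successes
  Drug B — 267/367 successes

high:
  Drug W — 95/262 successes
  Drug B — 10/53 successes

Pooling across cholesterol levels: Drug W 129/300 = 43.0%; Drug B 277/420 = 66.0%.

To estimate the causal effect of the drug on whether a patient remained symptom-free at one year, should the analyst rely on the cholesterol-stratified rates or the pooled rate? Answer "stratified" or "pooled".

The stratified and pooled comparisons disagree (Drug W wins within each cholesterol; Drug B wins overall), so the answer turns on the causal role of cholesterol.
Cholesterol satisfies the back-door criterion: it is not a descendant of the drug, and it blocks the spurious path from drug to outcome. Adjusting for it (i.e., using the within-cholesterol rates) gives the causal effect.
Within each level — low: 89.5% vs 72.8%; high: 36.3% vs 18.9% — Drug W is higher every time.

stratified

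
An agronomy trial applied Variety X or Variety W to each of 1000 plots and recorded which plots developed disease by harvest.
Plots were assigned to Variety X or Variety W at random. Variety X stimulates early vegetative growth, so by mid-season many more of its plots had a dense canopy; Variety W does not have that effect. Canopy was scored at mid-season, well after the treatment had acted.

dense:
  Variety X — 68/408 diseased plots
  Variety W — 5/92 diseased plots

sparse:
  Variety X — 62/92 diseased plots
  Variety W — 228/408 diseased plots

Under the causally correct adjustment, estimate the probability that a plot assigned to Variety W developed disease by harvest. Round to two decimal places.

0.47

The mid-season canopy-specific comparison favours Variety W throughout, but the pooled figures favour Variety X. The question is whether to condition on mid-season canopy.
The distribution of mid-season canopy is itself part of what the variety does — it is an intermediate outcome. Holding it fixed would remove that part of the effect; the total effect is the pooled difference.
So P(outcome | do(Variety W)) is just the pooled rate for Variety W: 233/500 = 0.466.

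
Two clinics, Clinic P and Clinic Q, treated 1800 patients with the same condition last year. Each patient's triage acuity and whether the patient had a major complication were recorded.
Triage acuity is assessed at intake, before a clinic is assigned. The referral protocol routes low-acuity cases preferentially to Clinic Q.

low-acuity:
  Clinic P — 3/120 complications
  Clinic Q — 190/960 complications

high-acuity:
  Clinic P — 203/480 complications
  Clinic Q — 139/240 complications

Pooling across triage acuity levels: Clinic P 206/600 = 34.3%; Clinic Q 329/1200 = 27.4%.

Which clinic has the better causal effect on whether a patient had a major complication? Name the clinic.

Clinic P

The imbalance in triage acuity arose from how patients were allocated, not from anything the clinic did; and triage acuity independently affects the outcome. The pooled gap is confounded — condition on triage acuity.
Within each level — low-acuity: 2.5% vs 19.8%; high-acuity: 42.3% vs 57.9% — Clinic P is lower every time.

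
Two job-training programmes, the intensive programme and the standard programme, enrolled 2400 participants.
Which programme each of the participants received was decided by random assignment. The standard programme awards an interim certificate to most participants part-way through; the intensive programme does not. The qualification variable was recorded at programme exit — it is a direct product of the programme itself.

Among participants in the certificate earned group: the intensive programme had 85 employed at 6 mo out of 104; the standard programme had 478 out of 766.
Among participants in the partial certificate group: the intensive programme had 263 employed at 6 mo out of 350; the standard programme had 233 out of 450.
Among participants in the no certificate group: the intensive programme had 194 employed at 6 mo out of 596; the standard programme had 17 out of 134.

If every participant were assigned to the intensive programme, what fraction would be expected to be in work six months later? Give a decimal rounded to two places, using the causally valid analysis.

0.52

The stratified and pooled comparisons disagree (the intensive programme wins within each qualification attained during the programme; the standard programme wins overall), so the answer turns on the causal role of qualification attained during the programme.
Because the programme influences qualification attained during the programme, qualification attained during the programme is a post-treatment mediator, not a confounder. Stratifying on it would bias the estimate; the causal effect is the crude pooled difference.
So P(outcome | do(the intensive programme)) is just the pooled rate for the intensive programme: 542/1050 = 0.516.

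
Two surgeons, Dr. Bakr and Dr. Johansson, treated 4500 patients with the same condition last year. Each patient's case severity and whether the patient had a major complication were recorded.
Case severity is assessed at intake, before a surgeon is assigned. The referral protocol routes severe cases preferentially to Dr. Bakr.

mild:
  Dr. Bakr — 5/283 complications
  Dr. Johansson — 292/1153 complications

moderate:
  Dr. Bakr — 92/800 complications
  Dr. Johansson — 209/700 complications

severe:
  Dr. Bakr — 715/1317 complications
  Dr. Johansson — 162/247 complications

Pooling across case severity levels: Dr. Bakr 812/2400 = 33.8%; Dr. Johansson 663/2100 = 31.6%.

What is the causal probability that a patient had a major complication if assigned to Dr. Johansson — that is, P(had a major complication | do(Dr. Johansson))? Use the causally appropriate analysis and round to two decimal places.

0.41

The stratified and pooled comparisons disagree (Dr. Bakr wins within each case severity; Dr. Johansson wins overall), so the answer turns on the causal role of case severity.
Case severity is set before the surgeon has any effect — it is not caused by the surgeon — and it independently drives the outcome. That makes it a confounder, so the causal comparison is within case severity levels.
Standardising Dr. Johansson to the population case severity mix: 0.319·292/1153 + 0.333·209/700 + 0.348·162/247 = 0.408.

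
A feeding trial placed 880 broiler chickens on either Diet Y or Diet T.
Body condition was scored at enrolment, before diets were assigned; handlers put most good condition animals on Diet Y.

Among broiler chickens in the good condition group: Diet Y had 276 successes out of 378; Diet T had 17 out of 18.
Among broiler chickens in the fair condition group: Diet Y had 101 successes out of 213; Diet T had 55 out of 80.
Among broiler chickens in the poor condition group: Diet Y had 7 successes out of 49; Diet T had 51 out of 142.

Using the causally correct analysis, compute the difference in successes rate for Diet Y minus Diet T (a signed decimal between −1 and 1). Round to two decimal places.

-0.21

Diet T is higher inside every starting body condition stratum but Diet Y is higher in aggregate. Whether to stratify depends on how starting body condition relates to the diet.
The imbalance in starting body condition arose from how broiler chickens were allocated, not from anything the diet did; and starting body condition independently affects the outcome. The pooled gap is confounded — condition on starting body condition.
Adjusting over the population distribution of starting body condition: 0.450·(0.730−0.944) + 0.333·(0.474−0.688) + 0.217·(0.143−0.359) = -0.214.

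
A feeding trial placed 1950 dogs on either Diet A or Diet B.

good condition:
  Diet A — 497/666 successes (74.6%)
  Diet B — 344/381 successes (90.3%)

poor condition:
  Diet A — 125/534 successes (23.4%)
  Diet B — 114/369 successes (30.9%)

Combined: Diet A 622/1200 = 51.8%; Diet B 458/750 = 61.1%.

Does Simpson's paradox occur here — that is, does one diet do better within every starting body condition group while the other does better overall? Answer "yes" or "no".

Within each starting body condition level (good condition 74.6% vs 90.3%; poor condition 23.4% vs 30.9%), Diet B has the higher rate every time. Pooled: 51.8% vs 61.1% — Diet B has the higher rate overall. They agree.

no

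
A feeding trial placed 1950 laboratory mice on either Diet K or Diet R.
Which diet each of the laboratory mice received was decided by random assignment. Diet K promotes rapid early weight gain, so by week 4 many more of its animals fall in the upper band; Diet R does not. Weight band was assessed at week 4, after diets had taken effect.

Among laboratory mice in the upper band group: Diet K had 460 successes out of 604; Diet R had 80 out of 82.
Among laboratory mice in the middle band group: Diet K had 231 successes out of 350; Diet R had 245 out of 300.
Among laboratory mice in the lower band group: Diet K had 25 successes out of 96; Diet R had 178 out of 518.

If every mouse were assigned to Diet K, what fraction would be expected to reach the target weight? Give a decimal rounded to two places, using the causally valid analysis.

Diet R is higher inside every week-4 weight band stratum but Diet K is higher in aggregate. Whether to stratify depends on how week-4 weight band relates to the diet.
The distribution of week-4 weight band is itself part of what the diet does — it is an intermediate outcome. Holding it fixed would remove that part of the effect; the total effect is the pooled difference.
So P(outcome | do(Diet K)) is just the pooled rate for Diet K: 716/1050 = 0.682.

0.68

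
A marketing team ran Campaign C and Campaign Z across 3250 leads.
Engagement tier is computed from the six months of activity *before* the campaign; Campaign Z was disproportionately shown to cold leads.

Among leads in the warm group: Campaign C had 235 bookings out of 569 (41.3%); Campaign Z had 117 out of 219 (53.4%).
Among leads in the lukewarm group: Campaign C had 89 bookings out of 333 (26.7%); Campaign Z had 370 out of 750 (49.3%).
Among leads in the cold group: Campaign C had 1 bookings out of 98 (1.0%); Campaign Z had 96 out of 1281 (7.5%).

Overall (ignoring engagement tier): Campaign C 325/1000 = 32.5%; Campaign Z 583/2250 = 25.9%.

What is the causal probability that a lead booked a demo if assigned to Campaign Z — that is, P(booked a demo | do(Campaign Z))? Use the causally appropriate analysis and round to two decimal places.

Engagement tier differs across campaigns for reasons unrelated to any effect of the campaign itself, and it separately predicts the outcome — a classic confounder. We must compare within engagement tier levels.
Standardising Campaign Z to the population engagement tier mix: 0.242·117/219 + 0.333·370/750 + 0.424·96/1281 = 0.326.

0.33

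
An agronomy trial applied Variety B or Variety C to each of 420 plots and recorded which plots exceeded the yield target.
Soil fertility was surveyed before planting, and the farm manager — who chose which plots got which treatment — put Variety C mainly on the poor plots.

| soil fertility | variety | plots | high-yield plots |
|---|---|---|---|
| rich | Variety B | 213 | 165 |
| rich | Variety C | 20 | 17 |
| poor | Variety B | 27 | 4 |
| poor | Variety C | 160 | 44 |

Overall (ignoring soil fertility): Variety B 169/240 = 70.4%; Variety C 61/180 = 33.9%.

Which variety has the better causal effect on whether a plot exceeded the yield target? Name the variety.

Variety C

The soil fertility-specific comparison favours Variety C throughout, but the pooled figures favour Variety B. The question is whether to condition on soil fertility.
Nothing the variety does changes soil fertility; the imbalance is an allocation artefact. With soil fertility also predicting the outcome, the pooled figure is confounded, and the within-stratum comparison is the causal one.
Within each level — rich: 77.5% vs 85.0%; poor: 14.8% vs 27.5% — Variety C is higher every time.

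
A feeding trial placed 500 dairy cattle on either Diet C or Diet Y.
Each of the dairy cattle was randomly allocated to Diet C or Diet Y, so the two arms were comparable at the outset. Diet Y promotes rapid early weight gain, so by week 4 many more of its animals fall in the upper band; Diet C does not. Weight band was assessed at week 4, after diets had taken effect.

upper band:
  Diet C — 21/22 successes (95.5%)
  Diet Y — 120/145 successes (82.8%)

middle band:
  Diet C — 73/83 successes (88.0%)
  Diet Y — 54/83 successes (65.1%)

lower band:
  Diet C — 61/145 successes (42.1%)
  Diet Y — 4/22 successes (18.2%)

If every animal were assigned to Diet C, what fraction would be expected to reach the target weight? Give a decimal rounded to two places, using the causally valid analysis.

Diet C is higher inside every week-4 weight band stratum but Diet Y is higher in aggregate. Whether to stratify depends on how week-4 weight band relates to the diet.
Stratifying would compare diets among dairy cattle the diets themselves sorted into week-4 weight band groups — a form of selection on an intermediate. The unconditioned pooled rates give the total causal effect.
So P(outcome | do(Diet C)) is just the pooled rate for Diet C: 155/250 = 0.620.

0.62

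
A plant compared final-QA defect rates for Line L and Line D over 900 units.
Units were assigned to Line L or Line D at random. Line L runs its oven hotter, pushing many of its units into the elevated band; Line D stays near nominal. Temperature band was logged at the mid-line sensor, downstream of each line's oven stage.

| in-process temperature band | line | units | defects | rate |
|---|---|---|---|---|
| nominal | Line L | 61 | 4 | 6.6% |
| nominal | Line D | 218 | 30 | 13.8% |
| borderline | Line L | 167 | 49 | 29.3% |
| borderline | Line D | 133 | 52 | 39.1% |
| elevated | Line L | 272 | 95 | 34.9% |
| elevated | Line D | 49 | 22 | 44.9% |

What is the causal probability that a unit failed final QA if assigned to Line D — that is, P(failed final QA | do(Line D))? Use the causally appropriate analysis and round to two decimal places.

In-process temperature band is recorded after the line and is itself shifted by it — it sits on the causal path from line to outcome. Conditioning on a mediator would strip out part of the effect we want; the pooled comparison gives the total causal effect.
So P(outcome | do(Line D)) is just the pooled rate for Line D: 104/400 = 0.260.

0.26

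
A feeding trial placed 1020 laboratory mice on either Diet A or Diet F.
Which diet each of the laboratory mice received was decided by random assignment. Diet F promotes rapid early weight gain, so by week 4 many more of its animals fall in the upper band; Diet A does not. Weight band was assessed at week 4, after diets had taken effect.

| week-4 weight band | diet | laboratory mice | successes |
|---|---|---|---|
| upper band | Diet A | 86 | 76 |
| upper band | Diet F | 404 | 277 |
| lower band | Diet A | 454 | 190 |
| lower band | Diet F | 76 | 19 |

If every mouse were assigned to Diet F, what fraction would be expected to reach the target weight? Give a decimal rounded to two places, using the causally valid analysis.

The week-4 weight band-specific comparison favours Diet A throughout, but the pooled figures favour Diet F. The question is whether to condition on week-4 weight band.
Week-4 weight band is downstream of the diet. One should not condition on a consequence of treatment, so the overall rates are the right comparison.
So P(outcome | do(Diet F)) is just the pooled rate for Diet F: 296/480 = 0.617.

0.62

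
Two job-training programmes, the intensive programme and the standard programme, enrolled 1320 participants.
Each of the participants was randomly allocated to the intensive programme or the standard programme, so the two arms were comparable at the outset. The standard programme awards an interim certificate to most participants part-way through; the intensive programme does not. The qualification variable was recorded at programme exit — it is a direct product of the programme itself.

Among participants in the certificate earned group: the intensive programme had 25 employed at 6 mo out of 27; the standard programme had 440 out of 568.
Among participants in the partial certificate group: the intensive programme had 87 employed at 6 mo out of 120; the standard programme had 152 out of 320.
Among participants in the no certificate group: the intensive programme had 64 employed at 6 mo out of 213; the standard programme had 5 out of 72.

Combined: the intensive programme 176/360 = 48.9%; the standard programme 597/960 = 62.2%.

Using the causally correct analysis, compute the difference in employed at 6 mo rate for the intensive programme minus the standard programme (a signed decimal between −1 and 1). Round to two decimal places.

-0.13

Within every qualification attained during the programme level the intensive programme has the higher rate, yet pooled the standard programme does — Simpson's reversal.
Qualification attained during the programme is recorded after the programme and is itself shifted by it — it sits on the causal path from programme to outcome. Conditioning on a mediator would strip out part of the effect we want; the pooled comparison gives the total causal effect.
The causal difference is the pooled difference: 0.489 − 0.622 = -0.133.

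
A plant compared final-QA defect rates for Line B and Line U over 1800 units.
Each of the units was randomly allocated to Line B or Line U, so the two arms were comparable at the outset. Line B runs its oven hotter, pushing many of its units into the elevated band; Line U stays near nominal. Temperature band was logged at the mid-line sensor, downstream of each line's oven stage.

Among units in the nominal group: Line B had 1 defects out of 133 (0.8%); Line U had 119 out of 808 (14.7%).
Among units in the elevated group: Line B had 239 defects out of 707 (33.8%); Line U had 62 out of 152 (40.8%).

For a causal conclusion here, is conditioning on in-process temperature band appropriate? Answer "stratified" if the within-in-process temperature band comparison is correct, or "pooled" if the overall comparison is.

pooled

Within every in-process temperature band level Line B has the lower rate, yet pooled Line U does — Simpson's reversal.
Stratifying would compare lines among units the lines themselves sorted into in-process temperature band groups — a form of selection on an intermediate. The unconditioned pooled rates give the total causal effect.
Pooled: Line B 28.6% vs Line U 18.9%; Line U is lower overall.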